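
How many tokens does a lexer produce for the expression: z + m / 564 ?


Scanning 'z + m / 564'
Token 1: 'z' -> identifier
Token 2: '+' -> operator
Token 3: 'm' -> identifier
Token 4: '/' -> operator
Token 5: '564' -> integer_literal
Total tokens: 5

5


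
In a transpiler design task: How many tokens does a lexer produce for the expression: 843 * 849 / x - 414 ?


Scanning '843 * 849 / x - 414'
Token 1: '843' -> integer_literal
Token 2: '*' -> operator
Token 3: '849' -> integer_literal
Token 4: '/' -> operator
Token 5: 'x' -> identifier
Token 6: '-' -> operator
Token 7: '414' -> integer_literal
Total tokens: 7

7


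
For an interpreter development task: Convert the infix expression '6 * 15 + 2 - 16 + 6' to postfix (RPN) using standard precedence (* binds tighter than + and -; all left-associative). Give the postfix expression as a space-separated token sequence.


Applying the shunting-yard algorithm:
  Operand 6 -> output
  Push '*' onto operator stack -> op-stack: [*]
  Operand 15 -> output
  See '+' (prec 1); top '*' (prec 2) >= it -> pop '*' to output
  Push '+' onto operator stack -> op-stack: [+]
  Operand 2 -> output
  See '-' (prec 1); top '+' (prec 1) >= it -> pop '+' to output
  Push '-' onto operator stack -> op-stack: [-]
  Operand 16 -> output
  See '+' (prec 1); top '-' (prec 1) >= it -> pop '-' to output
  Push '+' onto operator stack -> op-stack: [+]
  Operand 6 -> output
  End of input: pop '+' to output
Postfix result: 6 15 * 2 + 16 - 6 +

6 15 * 2 + 16 - 6 +


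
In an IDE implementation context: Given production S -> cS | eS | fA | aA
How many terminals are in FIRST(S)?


Production: S -> cS | eS | fA | aA
Examining each alternative for leading terminals:
  S -> cS : first terminal = 'c'
  S -> eS : first terminal = 'e'
  S -> fA : first terminal = 'f'
  S -> aA : first terminal = 'a'
FIRST(S) = {a, c, e, f}
Count: 4

4


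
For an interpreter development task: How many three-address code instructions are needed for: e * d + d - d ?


Expression: e * d + d - d
Generating three-address code (respecting * over +/- precedence):
  Instruction 1: t1 = e * d
  Instruction 2: t2 = t1 + d
  Instruction 3: t3 = t2 - d
Total instructions: 3

3


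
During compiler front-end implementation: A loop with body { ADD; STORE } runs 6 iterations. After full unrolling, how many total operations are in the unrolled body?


Loop body operations: ADD, STORE (2 ops per iteration)
Unrolling 6 iterations:
  Iteration 1: ADD, STORE (2 ops)
  Iteration 2: ADD, STORE (2 ops)
  Iteration 3: ADD, STORE (2 ops)
  Iteration 4: ADD, STORE (2 ops)
  Iteration 5: ADD, STORE (2 ops)
  Iteration 6: ADD, STORE (2 ops)
Total: 6 iterations * 2 ops/iter = 12 operations

12


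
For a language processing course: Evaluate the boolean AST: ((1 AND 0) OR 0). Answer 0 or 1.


Step 1: Evaluate inner node
  1 AND 0 = 0
Step 2: Evaluate root node
  0 OR 0 = 0

0


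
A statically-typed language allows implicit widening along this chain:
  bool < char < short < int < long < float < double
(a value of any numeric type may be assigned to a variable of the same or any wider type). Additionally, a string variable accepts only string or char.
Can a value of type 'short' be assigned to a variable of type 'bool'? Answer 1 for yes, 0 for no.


Target variable type: bool
Source value type: short
Numeric ranks: short=2, bool=0
Widening allowed iff rank(source) <= rank(target): 2 <= 0? No
Result: 0

0


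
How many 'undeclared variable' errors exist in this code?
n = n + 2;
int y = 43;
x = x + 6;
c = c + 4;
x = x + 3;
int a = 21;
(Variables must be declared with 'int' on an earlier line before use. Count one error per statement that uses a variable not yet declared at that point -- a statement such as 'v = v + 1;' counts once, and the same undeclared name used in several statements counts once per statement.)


Scanning code line by line:
  Line 1: use 'n' -> ERROR (undeclared)
  Line 2: declare 'y' -> declared = ['y']
  Line 3: use 'x' -> ERROR (undeclared)
  Line 4: use 'c' -> ERROR (undeclared)
  Line 5: use 'x' -> ERROR (undeclared)
  Line 6: declare 'a' -> declared = ['a', 'y']
Total undeclared variable errors: 4

4


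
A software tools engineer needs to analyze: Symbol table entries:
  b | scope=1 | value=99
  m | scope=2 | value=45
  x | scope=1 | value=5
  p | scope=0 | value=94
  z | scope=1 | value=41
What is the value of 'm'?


Searching symbol table for 'm':
  b | scope=1 | value=99
  m | scope=2 | value=45 <- MATCH
  x | scope=1 | value=5
  p | scope=0 | value=94
  z | scope=1 | value=41
Found 'm' at scope 2 with value 45

45


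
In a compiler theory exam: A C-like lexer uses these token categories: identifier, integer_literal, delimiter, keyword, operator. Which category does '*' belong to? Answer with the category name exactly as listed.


Token: '*'
Checking categories:
  identifier: no
  integer_literal: no
  operator: YES
  keyword: no
  delimiter: no
Category: operator

operator


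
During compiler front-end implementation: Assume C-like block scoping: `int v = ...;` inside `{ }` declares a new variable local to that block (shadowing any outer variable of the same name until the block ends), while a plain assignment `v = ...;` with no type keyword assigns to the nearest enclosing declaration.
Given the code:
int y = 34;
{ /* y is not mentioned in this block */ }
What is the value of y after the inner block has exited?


Analyzing scoping rules:
Outer scope: declares y = 34
Inner block: y is neither redeclared nor assigned -> unchanged
After the block -> 34
Result: 34

34


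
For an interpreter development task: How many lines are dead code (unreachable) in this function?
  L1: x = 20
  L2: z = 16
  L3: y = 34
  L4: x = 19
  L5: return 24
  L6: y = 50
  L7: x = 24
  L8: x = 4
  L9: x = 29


Analyzing control flow:
  L1: reachable (before return)
  L2: reachable (before return)
  L3: reachable (before return)
  L4: reachable (before return)
  L5: reachable (return statement)
  L6: DEAD (after return at L5)
  L7: DEAD (after return at L5)
  L8: DEAD (after return at L5)
  L9: DEAD (after return at L5)
Return at L5, total lines = 9
Dead lines: L6 through L9
Count: 4

4


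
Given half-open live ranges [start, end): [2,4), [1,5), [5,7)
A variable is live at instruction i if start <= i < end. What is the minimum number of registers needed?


Live ranges:
  Var0: [2, 4)
  Var1: [1, 5)
  Var2: [5, 7)
Sweep-line events (position, delta, active):
  pos=1 start -> active=1
  pos=2 start -> active=2
  pos=4 end -> active=1
  pos=5 end -> active=0
  pos=5 start -> active=1
  pos=7 end -> active=0
Maximum simultaneous active: 2
Minimum registers needed: 2

2


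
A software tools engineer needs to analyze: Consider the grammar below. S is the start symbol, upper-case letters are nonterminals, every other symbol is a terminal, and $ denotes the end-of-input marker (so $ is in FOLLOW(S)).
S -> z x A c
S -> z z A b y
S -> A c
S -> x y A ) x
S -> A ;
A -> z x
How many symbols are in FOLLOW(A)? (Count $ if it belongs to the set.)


S is the start symbol and does not occur in any rule body, so FOLLOW(S) = {$}.
Examining every occurrence of A in a rule body:
  S -> z x A c : A is followed by terminal 'c' -> add 'c'
  S -> z z A b y : A is followed by terminal 'b' -> add 'b'
  S -> A c : A is followed by terminal 'c' -> add 'c' (already in the set)
  S -> x y A ) x : A is followed by terminal ')' -> add ')'
  S -> A ; : A is followed by terminal ';' -> add ';'
  A -> z x : A does not occur in the body -> contributes nothing
FOLLOW(A) = {), ;, b, c}
Count: 4

4


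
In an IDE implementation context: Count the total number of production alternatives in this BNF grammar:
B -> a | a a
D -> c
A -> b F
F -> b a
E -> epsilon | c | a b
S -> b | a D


Counting alternatives per rule:
  B: 2 alternative(s)
  D: 1 alternative(s)
  A: 1 alternative(s)
  F: 1 alternative(s)
  E: 3 alternative(s)
  S: 2 alternative(s)
Sum: 2 + 1 + 1 + 1 + 3 + 2 = 10

10


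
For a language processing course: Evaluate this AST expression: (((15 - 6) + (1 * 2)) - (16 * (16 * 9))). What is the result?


Expression: (((15 - 6) + (1 * 2)) - (16 * (16 * 9)))
Evaluating step by step:
  15 - 6 = 9
  1 * 2 = 2
  9 + 2 = 11
  16 * 9 = 144
  16 * 144 = 2304
  11 - 2304 = -2293
Result: -2293

-2293


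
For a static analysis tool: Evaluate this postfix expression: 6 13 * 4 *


Processing tokens left to right:
Push 6, Push 13
Pop 6 and 13, compute 6 * 13 = 78, push 78
Push 4
Pop 78 and 4, compute 78 * 4 = 312, push 312
Stack result: 312

312


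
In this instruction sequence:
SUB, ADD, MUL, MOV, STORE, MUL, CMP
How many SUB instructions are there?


Scanning instruction sequence for SUB:
  Position 1: SUB <- MATCH
  Position 2: ADD
  Position 3: MUL
  Position 4: MOV
  Position 5: STORE
  Position 6: MUL
  Position 7: CMP
Matches at positions: [1]
Total SUB count: 1

1


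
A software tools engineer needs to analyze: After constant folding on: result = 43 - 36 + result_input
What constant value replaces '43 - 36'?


Identifying constant sub-expression:
  Original: result = 43 - 36 + result_input
  43 and 36 are both compile-time constants
  Evaluating: 43 - 36 = 7
  After folding: result = 7 + result_input

7


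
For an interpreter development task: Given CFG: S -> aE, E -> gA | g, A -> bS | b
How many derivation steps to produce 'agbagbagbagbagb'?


Grammar: S -> aE, E -> gA | g, A -> bS | b
Deriving 'agbagbagbagbagb':
Step 1: S -> aE => aE
Step 2: E -> gA => agA
Step 3: A -> bS => agbS
Step 4: S -> aE => agbaE
Step 5: E -> gA => agbagA
Step 6: A -> bS => agbagbS
Step 7: S -> aE => agbagbaE
Step 8: E -> gA => agbagbagA
Step 9: A -> bS => agbagbagbS
Step 10: S -> aE => agbagbagbaE
Step 11: E -> gA => agbagbagbagA
Step 12: A -> bS => agbagbagbagbS
Step 13: S -> aE => agbagbagbagbaE
Step 14: E -> gA => agbagbagbagbagA
Step 15: A -> b => agbagbagbagbagb
Total derivation steps: 15

15


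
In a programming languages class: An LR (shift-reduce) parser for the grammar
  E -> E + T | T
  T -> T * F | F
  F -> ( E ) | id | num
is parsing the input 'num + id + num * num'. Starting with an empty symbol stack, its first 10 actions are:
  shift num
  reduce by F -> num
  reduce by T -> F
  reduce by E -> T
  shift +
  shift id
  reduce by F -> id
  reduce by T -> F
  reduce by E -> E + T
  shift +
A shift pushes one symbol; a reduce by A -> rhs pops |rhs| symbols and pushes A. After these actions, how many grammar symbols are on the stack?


Tracking the symbol stack through each action:
  Action 1: shift 'num' : push -> stack = [num] (size 1)
  Action 2: reduce by F -> num : pop 1, push F -> stack = [F] (size 1)
  Action 3: reduce by T -> F : pop 1, push T -> stack = [T] (size 1)
  Action 4: reduce by E -> T : pop 1, push E -> stack = [E] (size 1)
  Action 5: shift '+' : push -> stack = [E, +] (size 2)
  Action 6: shift 'id' : push -> stack = [E, +, id] (size 3)
  Action 7: reduce by F -> id : pop 1, push F -> stack = [E, +, F] (size 3)
  Action 8: reduce by T -> F : pop 1, push T -> stack = [E, +, T] (size 3)
  Action 9: reduce by E -> E + T : pop 3, push E -> stack = [E] (size 1)
  Action 10: shift '+' : push -> stack = [E, +] (size 2)
Final stack size: 2

2


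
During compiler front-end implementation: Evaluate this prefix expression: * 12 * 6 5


Parsing prefix expression: * 12 * 6 5
Step 1: Innermost operation '* 6 5'
  6 * 5 = 30
Step 2: Outer operation '* 12 [30]'
  12 * 30 = 360

360


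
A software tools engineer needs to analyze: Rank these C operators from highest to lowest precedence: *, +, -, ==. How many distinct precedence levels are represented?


Looking up precedence for each operator:
  * -> precedence 6
  + -> precedence 5
  - -> precedence 5
  == -> precedence 3
Sorted highest to lowest: *, +, -, ==
Distinct precedence values: [6, 5, 3]
Number of distinct levels: 3

3


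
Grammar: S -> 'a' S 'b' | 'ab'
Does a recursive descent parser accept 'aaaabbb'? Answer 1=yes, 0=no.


Grammar accepts strings of the form a^n b^n (n >= 1)
Word: 'aaaabbb'
Counting: 4 a's and 3 b's
Check: 4 == 3? No
Mismatch: a-count != b-count
Rejected

0


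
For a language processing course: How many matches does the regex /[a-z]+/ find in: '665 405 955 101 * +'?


Pattern: /[a-z]+/ (identifiers)
Input: '665 405 955 101 * +'
Scanning for matches:
Total matches: 0

0


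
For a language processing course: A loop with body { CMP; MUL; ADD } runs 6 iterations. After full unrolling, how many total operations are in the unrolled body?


Loop body operations: CMP, MUL, ADD (3 ops per iteration)
Unrolling 6 iterations:
  Iteration 1: CMP, MUL, ADD (3 ops)
  Iteration 2: CMP, MUL, ADD (3 ops)
  Iteration 3: CMP, MUL, ADD (3 ops)
  Iteration 4: CMP, MUL, ADD (3 ops)
  Iteration 5: CMP, MUL, ADD (3 ops)
  Iteration 6: CMP, MUL, ADD (3 ops)
Total: 6 iterations * 3 ops/iter = 18 operations

18


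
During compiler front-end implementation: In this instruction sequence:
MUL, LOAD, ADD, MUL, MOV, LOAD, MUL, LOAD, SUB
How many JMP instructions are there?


Scanning instruction sequence for JMP:
  Position 1: MUL
  Position 2: LOAD
  Position 3: ADD
  Position 4: MUL
  Position 5: MOV
  Position 6: LOAD
  Position 7: MUL
  Position 8: LOAD
  Position 9: SUB
Matches at positions: []
Total JMP count: 0

0


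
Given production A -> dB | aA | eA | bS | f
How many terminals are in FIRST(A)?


Production: A -> dB | aA | eA | bS | f
Examining each alternative for leading terminals:
  A -> dB : first terminal = 'd'
  A -> aA : first terminal = 'a'
  A -> eA : first terminal = 'e'
  A -> bS : first terminal = 'b'
  A -> f : first terminal = 'f'
FIRST(A) = {a, b, d, e, f}
Count: 5

5


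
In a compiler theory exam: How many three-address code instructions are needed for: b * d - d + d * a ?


Expression: b * d - d + d * a
Generating three-address code (respecting * over +/- precedence):
  Instruction 1: t1 = b * d
  Instruction 2: t2 = d * a
  Instruction 3: t3 = t1 - d
  Instruction 4: t4 = t3 + t2
Total instructions: 4

4


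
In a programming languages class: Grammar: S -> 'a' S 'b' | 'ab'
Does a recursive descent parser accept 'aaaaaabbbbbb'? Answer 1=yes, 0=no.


Grammar accepts strings of the form a^n b^n (n >= 1)
Word: 'aaaaaabbbbbb'
Counting: 6 a's and 6 b's
Check: 6 == 6? Yes
Derivation (S -> aSb applied 5 time(s), then S -> ab): S => aSb => aaSbb => aaaSbbb => aaaaSbbbb => aaaaaSbbbbb => aaaaaabbbbbb
Accepted

1


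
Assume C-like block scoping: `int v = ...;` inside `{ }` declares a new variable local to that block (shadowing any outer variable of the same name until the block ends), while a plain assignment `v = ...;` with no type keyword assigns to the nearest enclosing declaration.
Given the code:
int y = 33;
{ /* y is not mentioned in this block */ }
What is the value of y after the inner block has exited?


Analyzing scoping rules:
Outer scope: declares y = 33
Inner block: y is neither redeclared nor assigned -> unchanged
After the block -> 33
Result: 33

33


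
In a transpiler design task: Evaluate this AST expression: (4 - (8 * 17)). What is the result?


Expression: (4 - (8 * 17))
Evaluating step by step:
  8 * 17 = 136
  4 - 136 = -132
Result: -132

-132


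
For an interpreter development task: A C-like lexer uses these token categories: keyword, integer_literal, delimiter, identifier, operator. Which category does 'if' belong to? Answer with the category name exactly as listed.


Token: 'if'
Checking categories:
  identifier: no
  integer_literal: no
  operator: no
  keyword: YES
  delimiter: no
Category: keyword

keyword


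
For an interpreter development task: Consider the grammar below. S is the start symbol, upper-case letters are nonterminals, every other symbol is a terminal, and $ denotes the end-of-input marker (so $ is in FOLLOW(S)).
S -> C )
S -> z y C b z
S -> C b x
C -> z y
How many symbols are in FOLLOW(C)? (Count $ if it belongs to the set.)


S is the start symbol and does not occur in any rule body, so FOLLOW(S) = {$}.
Examining every occurrence of C in a rule body:
  S -> C ) : C is followed by terminal ')' -> add ')'
  S -> z y C b z : C is followed by terminal 'b' -> add 'b'
  S -> C b x : C is followed by terminal 'b' -> add 'b' (already in the set)
  C -> z y : C does not occur in the body -> contributes nothing
FOLLOW(C) = {), b}
Count: 2

2


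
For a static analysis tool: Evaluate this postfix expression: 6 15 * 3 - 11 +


Processing tokens left to right:
Push 6, Push 15
Pop 6 and 15, compute 6 * 15 = 90, push 90
Push 3
Pop 90 and 3, compute 90 - 3 = 87, push 87
Push 11
Pop 87 and 11, compute 87 + 11 = 98, push 98
Stack result: 98

98


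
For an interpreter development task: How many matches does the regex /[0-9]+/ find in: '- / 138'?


Pattern: /[0-9]+/ (int literals)
Input: '- / 138'
Scanning for matches:
  Match 1: '138'
Total matches: 1

1


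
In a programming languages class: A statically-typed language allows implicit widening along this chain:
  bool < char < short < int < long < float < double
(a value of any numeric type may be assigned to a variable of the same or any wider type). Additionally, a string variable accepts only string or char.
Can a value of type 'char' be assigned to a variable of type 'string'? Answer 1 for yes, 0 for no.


Target variable type: string
Source value type: char
Rule: string accepts only {string, char}
  source 'char' in {string, char}? Yes
Result: 1

1


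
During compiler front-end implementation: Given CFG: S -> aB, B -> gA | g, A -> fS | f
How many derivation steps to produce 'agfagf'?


Grammar: S -> aB, B -> gA | g, A -> fS | f
Deriving 'agfagf':
Step 1: S -> aB => aB
Step 2: B -> gA => agA
Step 3: A -> fS => agfS
Step 4: S -> aB => agfaB
Step 5: B -> gA => agfagA
Step 6: A -> f => agfagf
Total derivation steps: 6

6


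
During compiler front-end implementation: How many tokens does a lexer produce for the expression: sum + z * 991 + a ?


Scanning 'sum + z * 991 + a'
Token 1: 'sum' -> identifier
Token 2: '+' -> operator
Token 3: 'z' -> identifier
Token 4: '*' -> operator
Token 5: '991' -> integer_literal
Token 6: '+' -> operator
Token 7: 'a' -> identifier
Total tokens: 7

7


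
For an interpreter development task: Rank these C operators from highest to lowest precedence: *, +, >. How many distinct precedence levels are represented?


Looking up precedence for each operator:
  * -> precedence 6
  + -> precedence 5
  > -> precedence 4
Sorted highest to lowest: *, +, >
Distinct precedence values: [6, 5, 4]
Number of distinct levels: 3

3


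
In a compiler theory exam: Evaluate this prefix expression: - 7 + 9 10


Parsing prefix expression: - 7 + 9 10
Step 1: Innermost operation '+ 9 10'
  9 + 10 = 19
Step 2: Outer operation '- 7 [19]'
  7 - 19 = -12

-12


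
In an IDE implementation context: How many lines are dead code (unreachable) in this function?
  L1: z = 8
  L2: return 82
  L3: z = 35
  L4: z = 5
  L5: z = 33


Analyzing control flow:
  L1: reachable (before return)
  L2: reachable (return statement)
  L3: DEAD (after return at L2)
  L4: DEAD (after return at L2)
  L5: DEAD (after return at L2)
Return at L2, total lines = 5
Dead lines: L3 through L5
Count: 3

3


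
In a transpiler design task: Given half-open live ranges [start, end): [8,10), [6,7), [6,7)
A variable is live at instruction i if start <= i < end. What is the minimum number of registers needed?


Live ranges:
  Var0: [8, 10)
  Var1: [6, 7)
  Var2: [6, 7)
Sweep-line events (position, delta, active):
  pos=6 start -> active=1
  pos=6 start -> active=2
  pos=7 end -> active=1
  pos=7 end -> active=0
  pos=8 start -> active=1
  pos=10 end -> active=0
Maximum simultaneous active: 2
Minimum registers needed: 2

2


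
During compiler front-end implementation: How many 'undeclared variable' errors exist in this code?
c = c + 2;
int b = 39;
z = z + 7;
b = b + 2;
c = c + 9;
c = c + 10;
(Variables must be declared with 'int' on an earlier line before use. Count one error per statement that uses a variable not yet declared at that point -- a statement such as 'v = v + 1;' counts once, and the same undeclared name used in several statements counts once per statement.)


Scanning code line by line:
  Line 1: use 'c' -> ERROR (undeclared)
  Line 2: declare 'b' -> declared = ['b']
  Line 3: use 'z' -> ERROR (undeclared)
  Line 4: use 'b' -> OK (declared)
  Line 5: use 'c' -> ERROR (undeclared)
  Line 6: use 'c' -> ERROR (undeclared)
Total undeclared variable errors: 4

4


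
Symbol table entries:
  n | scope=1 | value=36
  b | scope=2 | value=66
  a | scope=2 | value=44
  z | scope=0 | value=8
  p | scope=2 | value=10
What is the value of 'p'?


Searching symbol table for 'p':
  n | scope=1 | value=36
  b | scope=2 | value=66
  a | scope=2 | value=44
  z | scope=0 | value=8
  p | scope=2 | value=10 <- MATCH
Found 'p' at scope 2 with value 10

10


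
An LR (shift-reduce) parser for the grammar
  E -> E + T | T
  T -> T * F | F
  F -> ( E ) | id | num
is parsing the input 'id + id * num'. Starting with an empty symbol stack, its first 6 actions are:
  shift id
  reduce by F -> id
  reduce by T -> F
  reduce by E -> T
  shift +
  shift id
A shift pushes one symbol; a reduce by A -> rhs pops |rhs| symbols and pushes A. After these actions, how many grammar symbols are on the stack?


Tracking the symbol stack through each action:
  Action 1: shift 'id' : push -> stack = [id] (size 1)
  Action 2: reduce by F -> id : pop 1, push F -> stack = [F] (size 1)
  Action 3: reduce by T -> F : pop 1, push T -> stack = [T] (size 1)
  Action 4: reduce by E -> T : pop 1, push E -> stack = [E] (size 1)
  Action 5: shift '+' : push -> stack = [E, +] (size 2)
  Action 6: shift 'id' : push -> stack = [E, +, id] (size 3)
Final stack size: 3

3


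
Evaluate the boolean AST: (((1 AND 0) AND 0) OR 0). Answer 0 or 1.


Step 1: Evaluate inner node
  1 AND 0 = 0
Step 2: Evaluate next node
  0 AND 0 = 0
Step 3: Evaluate root node
  0 OR 0 = 0

0


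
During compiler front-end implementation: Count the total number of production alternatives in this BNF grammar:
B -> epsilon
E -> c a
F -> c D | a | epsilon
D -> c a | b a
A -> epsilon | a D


Counting alternatives per rule:
  B: 1 alternative(s)
  E: 1 alternative(s)
  F: 3 alternative(s)
  D: 2 alternative(s)
  A: 2 alternative(s)
Sum: 1 + 1 + 3 + 2 + 2 = 9

9


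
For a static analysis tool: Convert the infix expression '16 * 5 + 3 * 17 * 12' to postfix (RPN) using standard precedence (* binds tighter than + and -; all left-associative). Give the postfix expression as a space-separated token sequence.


Applying the shunting-yard algorithm:
  Operand 16 -> output
  Push '*' onto operator stack -> op-stack: [*]
  Operand 5 -> output
  See '+' (prec 1); top '*' (prec 2) >= it -> pop '*' to output
  Push '+' onto operator stack -> op-stack: [+]
  Operand 3 -> output
  Push '*' onto operator stack -> op-stack: [+, *]
  Operand 17 -> output
  See '*' (prec 2); top '*' (prec 2) >= it -> pop '*' to output
  Push '*' onto operator stack -> op-stack: [+, *]
  Operand 12 -> output
  End of input: pop '*' to output
  End of input: pop '+' to output
Postfix result: 16 5 * 3 17 * 12 * +

16 5 * 3 17 * 12 * +


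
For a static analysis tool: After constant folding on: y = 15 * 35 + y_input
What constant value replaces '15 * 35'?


Identifying constant sub-expression:
  Original: y = 15 * 35 + y_input
  15 and 35 are both compile-time constants
  Evaluating: 15 * 35 = 525
  After folding: y = 525 + y_input

525


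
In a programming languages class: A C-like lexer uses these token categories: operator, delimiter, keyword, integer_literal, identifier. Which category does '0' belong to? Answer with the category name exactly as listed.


Token: '0'
Checking categories:
  identifier: no
  integer_literal: YES
  operator: no
  keyword: no
  delimiter: no
Category: integer_literal

integer_literal


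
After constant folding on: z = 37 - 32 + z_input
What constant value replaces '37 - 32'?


Identifying constant sub-expression:
  Original: z = 37 - 32 + z_input
  37 and 32 are both compile-time constants
  Evaluating: 37 - 32 = 5
  After folding: z = 5 + z_input

5


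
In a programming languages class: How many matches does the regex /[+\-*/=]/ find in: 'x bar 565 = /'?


Pattern: /[+\-*/=]/ (operators)
Input: 'x bar 565 = /'
Scanning for matches:
  Match 1: '='
  Match 2: '/'
Total matches: 2

2


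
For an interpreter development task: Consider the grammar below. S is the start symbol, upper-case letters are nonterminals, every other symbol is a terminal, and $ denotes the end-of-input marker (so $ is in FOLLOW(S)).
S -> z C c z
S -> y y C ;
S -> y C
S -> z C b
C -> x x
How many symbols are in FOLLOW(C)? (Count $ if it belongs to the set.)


S is the start symbol and does not occur in any rule body, so FOLLOW(S) = {$}.
Examining every occurrence of C in a rule body:
  S -> z C c z : C is followed by terminal 'c' -> add 'c'
  S -> y y C ; : C is followed by terminal ';' -> add ';'
  S -> y C : C is at the right end -> add FOLLOW(S) = {$}
  S -> z C b : C is followed by terminal 'b' -> add 'b'
  C -> x x : C does not occur in the body -> contributes nothing
FOLLOW(C) = {;, b, c, $}
Count: 4

4


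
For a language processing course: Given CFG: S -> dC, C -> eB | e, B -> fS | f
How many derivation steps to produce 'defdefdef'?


Grammar: S -> dC, C -> eB | e, B -> fS | f
Deriving 'defdefdef':
Step 1: S -> dC => dC
Step 2: C -> eB => deB
Step 3: B -> fS => defS
Step 4: S -> dC => defdC
Step 5: C -> eB => defdeB
Step 6: B -> fS => defdefS
Step 7: S -> dC => defdefdC
Step 8: C -> eB => defdefdeB
Step 9: B -> f => defdefdef
Total derivation steps: 9

9


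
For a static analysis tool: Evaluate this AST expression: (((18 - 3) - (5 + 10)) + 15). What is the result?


Expression: (((18 - 3) - (5 + 10)) + 15)
Evaluating step by step:
  18 - 3 = 15
  5 + 10 = 15
  15 - 15 = 0
  0 + 15 = 15
Result: 15

15


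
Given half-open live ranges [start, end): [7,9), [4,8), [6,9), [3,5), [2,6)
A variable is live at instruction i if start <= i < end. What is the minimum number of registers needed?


Live ranges:
  Var0: [7, 9)
  Var1: [4, 8)
  Var2: [6, 9)
  Var3: [3, 5)
  Var4: [2, 6)
Sweep-line events (position, delta, active):
  pos=2 start -> active=1
  pos=3 start -> active=2
  pos=4 start -> active=3
  pos=5 end -> active=2
  pos=6 end -> active=1
  pos=6 start -> active=2
  pos=7 start -> active=3
  pos=8 end -> active=2
  pos=9 end -> active=1
  pos=9 end -> active=0
Maximum simultaneous active: 3
Minimum registers needed: 3

3


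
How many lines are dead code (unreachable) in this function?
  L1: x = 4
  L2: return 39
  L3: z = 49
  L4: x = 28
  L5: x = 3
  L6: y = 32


Analyzing control flow:
  L1: reachable (before return)
  L2: reachable (return statement)
  L3: DEAD (after return at L2)
  L4: DEAD (after return at L2)
  L5: DEAD (after return at L2)
  L6: DEAD (after return at L2)
Return at L2, total lines = 6
Dead lines: L3 through L6
Count: 4

4


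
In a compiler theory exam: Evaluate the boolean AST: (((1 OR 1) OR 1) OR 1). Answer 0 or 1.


Step 1: Evaluate inner node
  1 OR 1 = 1
Step 2: Evaluate next node
  1 OR 1 = 1
Step 3: Evaluate root node
  1 OR 1 = 1

1


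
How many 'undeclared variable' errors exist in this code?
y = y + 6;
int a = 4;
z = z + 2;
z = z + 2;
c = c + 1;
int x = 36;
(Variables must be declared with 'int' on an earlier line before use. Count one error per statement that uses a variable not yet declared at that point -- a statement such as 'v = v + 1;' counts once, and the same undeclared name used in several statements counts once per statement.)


Scanning code line by line:
  Line 1: use 'y' -> ERROR (undeclared)
  Line 2: declare 'a' -> declared = ['a']
  Line 3: use 'z' -> ERROR (undeclared)
  Line 4: use 'z' -> ERROR (undeclared)
  Line 5: use 'c' -> ERROR (undeclared)
  Line 6: declare 'x' -> declared = ['a', 'x']
Total undeclared variable errors: 4

4


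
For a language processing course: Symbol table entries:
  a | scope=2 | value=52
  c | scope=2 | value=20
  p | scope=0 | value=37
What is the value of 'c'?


Searching symbol table for 'c':
  a | scope=2 | value=52
  c | scope=2 | value=20 <- MATCH
  p | scope=0 | value=37
Found 'c' at scope 2 with value 20

20


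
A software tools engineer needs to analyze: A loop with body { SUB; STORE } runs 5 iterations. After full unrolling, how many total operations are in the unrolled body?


Loop body operations: SUB, STORE (2 ops per iteration)
Unrolling 5 iterations:
  Iteration 1: SUB, STORE (2 ops)
  Iteration 2: SUB, STORE (2 ops)
  Iteration 3: SUB, STORE (2 ops)
  Iteration 4: SUB, STORE (2 ops)
  Iteration 5: SUB, STORE (2 ops)
Total: 5 iterations * 2 ops/iter = 10 operations

10


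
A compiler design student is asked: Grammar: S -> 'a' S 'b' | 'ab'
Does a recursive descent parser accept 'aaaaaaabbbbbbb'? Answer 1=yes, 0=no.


Grammar accepts strings of the form a^n b^n (n >= 1)
Word: 'aaaaaaabbbbbbb'
Counting: 7 a's and 7 b's
Check: 7 == 7? Yes
Derivation (S -> aSb applied 6 time(s), then S -> ab): S => aSb => aaSbb => aaaSbbb => aaaaSbbbb => aaaaaSbbbbb => aaaaaaSbbbbbb => aaaaaaabbbbbbb
Accepted

1


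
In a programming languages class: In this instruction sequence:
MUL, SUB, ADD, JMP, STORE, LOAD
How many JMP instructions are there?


Scanning instruction sequence for JMP:
  Position 1: MUL
  Position 2: SUB
  Position 3: ADD
  Position 4: JMP <- MATCH
  Position 5: STORE
  Position 6: LOAD
Matches at positions: [4]
Total JMP count: 1

1


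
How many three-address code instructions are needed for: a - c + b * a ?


Expression: a - c + b * a
Generating three-address code (respecting * over +/- precedence):
  Instruction 1: t1 = b * a
  Instruction 2: t2 = a - c
  Instruction 3: t3 = t2 + t1
Total instructions: 3

3


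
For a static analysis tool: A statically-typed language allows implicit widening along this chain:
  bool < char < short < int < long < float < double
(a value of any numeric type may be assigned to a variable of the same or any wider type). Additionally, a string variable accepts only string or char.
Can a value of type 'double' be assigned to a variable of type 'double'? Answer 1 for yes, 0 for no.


Target variable type: double
Source value type: double
Numeric ranks: double=6, double=6
Widening allowed iff rank(source) <= rank(target): 6 <= 6? Yes
Result: 1

1


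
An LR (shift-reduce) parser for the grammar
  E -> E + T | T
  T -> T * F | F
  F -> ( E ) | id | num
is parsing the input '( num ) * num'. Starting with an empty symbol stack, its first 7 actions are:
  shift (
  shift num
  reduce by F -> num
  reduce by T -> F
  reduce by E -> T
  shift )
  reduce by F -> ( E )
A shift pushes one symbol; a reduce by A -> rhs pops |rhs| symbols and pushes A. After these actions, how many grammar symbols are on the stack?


Tracking the symbol stack through each action:
  Action 1: shift '(' : push -> stack = [(] (size 1)
  Action 2: shift 'num' : push -> stack = [(, num] (size 2)
  Action 3: reduce by F -> num : pop 1, push F -> stack = [(, F] (size 2)
  Action 4: reduce by T -> F : pop 1, push T -> stack = [(, T] (size 2)
  Action 5: reduce by E -> T : pop 1, push E -> stack = [(, E] (size 2)
  Action 6: shift ')' : push -> stack = [(, E, )] (size 3)
  Action 7: reduce by F -> ( E ) : pop 3, push F -> stack = [F] (size 1)
Final stack size: 1

1


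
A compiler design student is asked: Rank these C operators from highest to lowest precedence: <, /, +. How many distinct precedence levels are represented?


Looking up precedence for each operator:
  < -> precedence 4
  / -> precedence 6
  + -> precedence 5
Sorted highest to lowest: /, +, <
Distinct precedence values: [6, 5, 4]
Number of distinct levels: 3

3


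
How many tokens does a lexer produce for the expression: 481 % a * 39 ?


Scanning '481 % a * 39'
Token 1: '481' -> integer_literal
Token 2: '%' -> operator
Token 3: 'a' -> identifier
Token 4: '*' -> operator
Token 5: '39' -> integer_literal
Total tokens: 5

5


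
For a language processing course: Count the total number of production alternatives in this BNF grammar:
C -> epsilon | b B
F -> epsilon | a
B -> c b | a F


Counting alternatives per rule:
  C: 2 alternative(s)
  F: 2 alternative(s)
  B: 2 alternative(s)
Sum: 2 + 2 + 2 = 6

6


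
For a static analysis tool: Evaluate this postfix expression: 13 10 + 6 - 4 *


Processing tokens left to right:
Push 13, Push 10
Pop 13 and 10, compute 13 + 10 = 23, push 23
Push 6
Pop 23 and 6, compute 23 - 6 = 17, push 17
Push 4
Pop 17 and 4, compute 17 * 4 = 68, push 68
Stack result: 68

68


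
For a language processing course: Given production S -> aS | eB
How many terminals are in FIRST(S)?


Production: S -> aS | eB
Examining each alternative for leading terminals:
  S -> aS : first terminal = 'a'
  S -> eB : first terminal = 'e'
FIRST(S) = {a, e}
Count: 2

2


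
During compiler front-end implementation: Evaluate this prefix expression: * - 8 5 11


Parsing prefix expression: * - 8 5 11
Step 1: Innermost operation '- 8 5'
  8 - 5 = 3
Step 2: Outer operation '* [3] 11'
  3 * 11 = 33

33


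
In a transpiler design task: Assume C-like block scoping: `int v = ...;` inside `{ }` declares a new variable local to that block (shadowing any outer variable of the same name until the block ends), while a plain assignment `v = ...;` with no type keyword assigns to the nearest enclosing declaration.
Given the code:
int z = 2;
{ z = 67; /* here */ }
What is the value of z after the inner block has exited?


Analyzing scoping rules:
Outer scope: declares z = 2
Inner block: 'z = 67;' has no type keyword, so it is an assignment to the outer z (no shadowing)
The assignment changed the outer variable itself, so the new value persists after the block -> 67
Result: 67

67


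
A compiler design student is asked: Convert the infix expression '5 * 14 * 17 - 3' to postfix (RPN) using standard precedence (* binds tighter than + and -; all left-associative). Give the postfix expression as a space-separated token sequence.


Applying the shunting-yard algorithm:
  Operand 5 -> output
  Push '*' onto operator stack -> op-stack: [*]
  Operand 14 -> output
  See '*' (prec 2); top '*' (prec 2) >= it -> pop '*' to output
  Push '*' onto operator stack -> op-stack: [*]
  Operand 17 -> output
  See '-' (prec 1); top '*' (prec 2) >= it -> pop '*' to output
  Push '-' onto operator stack -> op-stack: [-]
  Operand 3 -> output
  End of input: pop '-' to output
Postfix result: 5 14 * 17 * 3 -

5 14 * 17 * 3 -


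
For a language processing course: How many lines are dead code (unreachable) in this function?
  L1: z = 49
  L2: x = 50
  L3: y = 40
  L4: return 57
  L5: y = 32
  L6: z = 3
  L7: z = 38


Analyzing control flow:
  L1: reachable (before return)
  L2: reachable (before return)
  L3: reachable (before return)
  L4: reachable (return statement)
  L5: DEAD (after return at L4)
  L6: DEAD (after return at L4)
  L7: DEAD (after return at L4)
Return at L4, total lines = 7
Dead lines: L5 through L7
Count: 3

3


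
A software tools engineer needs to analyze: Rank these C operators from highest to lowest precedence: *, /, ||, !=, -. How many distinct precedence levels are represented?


Looking up precedence for each operator:
  * -> precedence 6
  / -> precedence 6
  || -> precedence 1
  != -> precedence 3
  - -> precedence 5
Sorted highest to lowest: *, /, -, !=, ||
Distinct precedence values: [6, 5, 3, 1]
Number of distinct levels: 4

4


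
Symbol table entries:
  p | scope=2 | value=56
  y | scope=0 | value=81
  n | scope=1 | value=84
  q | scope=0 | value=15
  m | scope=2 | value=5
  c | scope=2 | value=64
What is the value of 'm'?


Searching symbol table for 'm':
  p | scope=2 | value=56
  y | scope=0 | value=81
  n | scope=1 | value=84
  q | scope=0 | value=15
  m | scope=2 | value=5 <- MATCH
  c | scope=2 | value=64
Found 'm' at scope 2 with value 5

5


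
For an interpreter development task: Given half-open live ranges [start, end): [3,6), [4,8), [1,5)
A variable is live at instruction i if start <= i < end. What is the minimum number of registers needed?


Live ranges:
  Var0: [3, 6)
  Var1: [4, 8)
  Var2: [1, 5)
Sweep-line events (position, delta, active):
  pos=1 start -> active=1
  pos=3 start -> active=2
  pos=4 start -> active=3
  pos=5 end -> active=2
  pos=6 end -> active=1
  pos=8 end -> active=0
Maximum simultaneous active: 3
Minimum registers needed: 3

3


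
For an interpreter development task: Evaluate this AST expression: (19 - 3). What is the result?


Expression: (19 - 3)
Evaluating step by step:
  19 - 3 = 16
Result: 16

16


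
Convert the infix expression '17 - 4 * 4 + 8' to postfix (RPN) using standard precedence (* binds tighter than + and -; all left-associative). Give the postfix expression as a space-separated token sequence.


Applying the shunting-yard algorithm:
  Operand 17 -> output
  Push '-' onto operator stack -> op-stack: [-]
  Operand 4 -> output
  Push '*' onto operator stack -> op-stack: [-, *]
  Operand 4 -> output
  See '+' (prec 1); top '*' (prec 2) >= it -> pop '*' to output
  See '+' (prec 1); top '-' (prec 1) >= it -> pop '-' to output
  Push '+' onto operator stack -> op-stack: [+]
  Operand 8 -> output
  End of input: pop '+' to output
Postfix result: 17 4 4 * - 8 +

17 4 4 * - 8 +


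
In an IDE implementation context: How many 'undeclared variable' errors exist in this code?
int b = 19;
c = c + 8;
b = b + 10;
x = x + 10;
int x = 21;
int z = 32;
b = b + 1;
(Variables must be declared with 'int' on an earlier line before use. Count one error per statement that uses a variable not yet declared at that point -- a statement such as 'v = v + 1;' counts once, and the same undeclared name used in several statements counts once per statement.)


Scanning code line by line:
  Line 1: declare 'b' -> declared = ['b']
  Line 2: use 'c' -> ERROR (undeclared)
  Line 3: use 'b' -> OK (declared)
  Line 4: use 'x' -> ERROR (undeclared)
  Line 5: declare 'x' -> declared = ['b', 'x']
  Line 6: declare 'z' -> declared = ['b', 'x', 'z']
  Line 7: use 'b' -> OK (declared)
Total undeclared variable errors: 2

2


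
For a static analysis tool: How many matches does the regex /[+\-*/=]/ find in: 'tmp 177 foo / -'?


Pattern: /[+\-*/=]/ (operators)
Input: 'tmp 177 foo / -'
Scanning for matches:
  Match 1: '/'
  Match 2: '-'
Total matches: 2

2


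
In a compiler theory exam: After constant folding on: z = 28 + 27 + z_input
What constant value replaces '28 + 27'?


Identifying constant sub-expression:
  Original: z = 28 + 27 + z_input
  28 and 27 are both compile-time constants
  Evaluating: 28 + 27 = 55
  After folding: z = 55 + z_input

55


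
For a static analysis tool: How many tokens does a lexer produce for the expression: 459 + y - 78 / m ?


Scanning '459 + y - 78 / m'
Token 1: '459' -> integer_literal
Token 2: '+' -> operator
Token 3: 'y' -> identifier
Token 4: '-' -> operator
Token 5: '78' -> integer_literal
Token 6: '/' -> operator
Token 7: 'm' -> identifier
Total tokens: 7

7


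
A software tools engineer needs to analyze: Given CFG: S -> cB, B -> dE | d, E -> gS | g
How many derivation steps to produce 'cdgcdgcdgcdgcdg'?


Grammar: S -> cB, B -> dE | d, E -> gS | g
Deriving 'cdgcdgcdgcdgcdg':
Step 1: S -> cB => cB
Step 2: B -> dE => cdE
Step 3: E -> gS => cdgS
Step 4: S -> cB => cdgcB
Step 5: B -> dE => cdgcdE
Step 6: E -> gS => cdgcdgS
Step 7: S -> cB => cdgcdgcB
Step 8: B -> dE => cdgcdgcdE
Step 9: E -> gS => cdgcdgcdgS
Step 10: S -> cB => cdgcdgcdgcB
Step 11: B -> dE => cdgcdgcdgcdE
Step 12: E -> gS => cdgcdgcdgcdgS
Step 13: S -> cB => cdgcdgcdgcdgcB
Step 14: B -> dE => cdgcdgcdgcdgcdE
Step 15: E -> g => cdgcdgcdgcdgcdg
Total derivation steps: 15

15


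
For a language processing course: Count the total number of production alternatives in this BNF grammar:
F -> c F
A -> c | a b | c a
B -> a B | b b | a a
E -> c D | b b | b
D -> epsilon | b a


Counting alternatives per rule:
  F: 1 alternative(s)
  A: 3 alternative(s)
  B: 3 alternative(s)
  E: 3 alternative(s)
  D: 2 alternative(s)
Sum: 1 + 3 + 3 + 3 + 2 = 12

12
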